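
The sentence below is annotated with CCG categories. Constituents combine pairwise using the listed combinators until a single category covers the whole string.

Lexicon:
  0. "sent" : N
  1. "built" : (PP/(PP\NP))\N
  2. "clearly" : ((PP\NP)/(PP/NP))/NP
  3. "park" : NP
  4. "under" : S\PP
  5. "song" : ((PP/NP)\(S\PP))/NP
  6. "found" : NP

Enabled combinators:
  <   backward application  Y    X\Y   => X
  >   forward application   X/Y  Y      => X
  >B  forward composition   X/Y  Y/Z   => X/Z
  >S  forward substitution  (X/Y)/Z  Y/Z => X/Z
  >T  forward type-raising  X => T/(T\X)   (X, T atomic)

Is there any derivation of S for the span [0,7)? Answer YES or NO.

N (PP/(PP\NP))\N ((PP\NP)/(PP/NP))/NP NP S\PP ((PP/NP)\(S\PP))/NP NP
CKY chart[0,7] = {N/(N\PP), NP/(NP\PP), PP, PP/(PP\PP), S/(S\PP)}; S ∉ chart

NO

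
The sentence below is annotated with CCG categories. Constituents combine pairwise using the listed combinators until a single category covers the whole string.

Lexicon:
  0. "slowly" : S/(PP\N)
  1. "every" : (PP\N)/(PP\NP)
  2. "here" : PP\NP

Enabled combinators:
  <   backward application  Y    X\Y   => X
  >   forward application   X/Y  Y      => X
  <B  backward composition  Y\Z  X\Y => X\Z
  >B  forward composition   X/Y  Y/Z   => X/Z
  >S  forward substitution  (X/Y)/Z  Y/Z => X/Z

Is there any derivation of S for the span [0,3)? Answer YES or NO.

YES

[0,3] S   >
  [0,1] "slowly" : S/(PP\N)
  [1,3] PP\N   >
    [1,2] "every" : (PP\N)/(PP\NP)
    [2,3] "here" : PP\NP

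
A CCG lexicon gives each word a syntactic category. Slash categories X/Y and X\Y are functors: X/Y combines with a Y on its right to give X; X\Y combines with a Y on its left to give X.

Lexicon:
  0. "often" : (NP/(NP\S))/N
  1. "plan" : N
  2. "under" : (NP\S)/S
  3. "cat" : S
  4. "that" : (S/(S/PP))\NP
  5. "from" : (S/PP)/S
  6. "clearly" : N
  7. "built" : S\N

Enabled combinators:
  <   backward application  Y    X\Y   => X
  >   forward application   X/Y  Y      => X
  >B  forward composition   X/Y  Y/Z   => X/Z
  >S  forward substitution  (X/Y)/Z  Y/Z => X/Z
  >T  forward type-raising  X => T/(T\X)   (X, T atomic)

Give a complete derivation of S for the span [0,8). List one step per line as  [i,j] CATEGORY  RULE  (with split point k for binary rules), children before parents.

[0,1] (NP/(NP\S))/N  lex  "often"
[1,2] N  lex  "plan"
[0,2] NP/(NP\S)  >  k=1
[2,3] (NP\S)/S  lex  "under"
[3,4] S  lex  "cat"
[2,4] NP\S  >  k=3
[0,4] NP  >  k=2
[4,5] (S/(S/PP))\NP  lex  "that"
[0,5] S/(S/PP)  <  k=4
[5,6] (S/PP)/S  lex  "from"
[6,7] N  lex  "clearly"
[6,7] S/(S\N)  >T
[7,8] S\N  lex  "built"
[6,8] S  >  k=7
[5,8] S/PP  >  k=6
[0,8] S  >  k=5

[0,8] S   >
  [0,5] S/(S/PP)   <
    [0,4] NP   >
      [0,2] NP/(NP\S)   >
        [0,1] "often" : (NP/(NP\S))/N
        [1,2] "plan" : N
      [2,4] NP\S   >
        [2,3] "under" : (NP\S)/S
        [3,4] "cat" : S
    [4,5] "that" : (S/(S/PP))\NP
  [5,8] S/PP   >
    [5,6] "from" : (S/PP)/S
    [6,8] S   >
      [6,7] S/(S\N)   >T
        [6,7] "clearly" : N
      [7,8] "built" : S\N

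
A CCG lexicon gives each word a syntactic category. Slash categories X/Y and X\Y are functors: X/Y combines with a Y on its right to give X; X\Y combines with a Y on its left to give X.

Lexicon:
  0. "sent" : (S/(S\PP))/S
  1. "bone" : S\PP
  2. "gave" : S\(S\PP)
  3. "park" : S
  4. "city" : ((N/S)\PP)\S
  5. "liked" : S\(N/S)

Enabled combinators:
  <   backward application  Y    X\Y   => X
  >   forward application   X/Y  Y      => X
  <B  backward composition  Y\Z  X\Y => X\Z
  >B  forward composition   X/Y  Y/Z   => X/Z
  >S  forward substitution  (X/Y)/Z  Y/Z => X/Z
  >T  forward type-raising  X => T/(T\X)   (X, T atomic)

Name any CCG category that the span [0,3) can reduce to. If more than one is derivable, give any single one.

S/(S\PP)

[0,6] S   >
  [0,3] S/(S\PP)   >
    [0,1] "sent" : (S/(S\PP))/S
    [1,3] S   <
      [1,2] "bone" : S\PP
      [2,3] "gave" : S\(S\PP)
  [3,6] S\PP   <B
    [3,5] (N/S)\PP   <
      [3,4] "park" : S
      [4,5] "city" : ((N/S)\PP)\S
    [5,6] "liked" : S\(N/S)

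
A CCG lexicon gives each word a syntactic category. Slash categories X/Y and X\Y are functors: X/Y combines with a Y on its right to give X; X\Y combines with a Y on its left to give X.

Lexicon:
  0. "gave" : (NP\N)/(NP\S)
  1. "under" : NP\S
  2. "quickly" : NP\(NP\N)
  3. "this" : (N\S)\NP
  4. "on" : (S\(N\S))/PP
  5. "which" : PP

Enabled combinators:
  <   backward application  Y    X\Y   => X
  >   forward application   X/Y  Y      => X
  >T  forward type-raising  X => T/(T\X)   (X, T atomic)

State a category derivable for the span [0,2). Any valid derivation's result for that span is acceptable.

[0,6] S   <
  [0,4] N\S   <
    [0,3] NP   <
      [0,2] NP\N   >
        [0,1] "gave" : (NP\N)/(NP\S)
        [1,2] "under" : NP\S
      [2,3] "quickly" : NP\(NP\N)
    [3,4] "this" : (N\S)\NP
  [4,6] S\(N\S)   >
    [4,5] "on" : (S\(N\S))/PP
    [5,6] "which" : PP

NP\N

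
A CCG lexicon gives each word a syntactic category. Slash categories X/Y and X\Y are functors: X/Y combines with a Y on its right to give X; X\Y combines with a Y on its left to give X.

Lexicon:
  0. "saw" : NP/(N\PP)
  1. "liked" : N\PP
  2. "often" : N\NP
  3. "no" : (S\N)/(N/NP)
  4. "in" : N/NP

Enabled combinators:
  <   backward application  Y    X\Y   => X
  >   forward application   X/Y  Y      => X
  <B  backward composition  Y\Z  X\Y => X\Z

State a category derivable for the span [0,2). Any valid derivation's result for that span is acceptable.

[0,5] S   <
  [0,2] NP   >
    [0,1] "saw" : NP/(N\PP)
    [1,2] "liked" : N\PP
  [2,5] S\NP   <B
    [2,3] "often" : N\NP
    [3,5] S\N   >
      [3,4] "no" : (S\N)/(N/NP)
      [4,5] "in" : N/NP

NP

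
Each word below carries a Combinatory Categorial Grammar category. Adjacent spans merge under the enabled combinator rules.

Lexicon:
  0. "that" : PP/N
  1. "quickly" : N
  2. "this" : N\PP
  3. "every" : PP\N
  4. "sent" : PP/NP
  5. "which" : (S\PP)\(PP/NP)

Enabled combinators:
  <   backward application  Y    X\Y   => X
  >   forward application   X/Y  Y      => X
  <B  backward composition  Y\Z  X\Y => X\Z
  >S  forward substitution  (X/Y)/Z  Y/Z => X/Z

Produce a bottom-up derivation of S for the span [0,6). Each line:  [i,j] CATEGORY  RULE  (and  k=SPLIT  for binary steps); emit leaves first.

[0,6] S   <
  [0,2] PP   >
    [0,1] "that" : PP/N
    [1,2] "quickly" : N
  [2,6] S\PP   <B
    [2,4] PP\PP   <B
      [2,3] "this" : N\PP
      [3,4] "every" : PP\N
    [4,6] S\PP   <
      [4,5] "sent" : PP/NP
      [5,6] "which" : (S\PP)\(PP/NP)

[0,1] PP/N  lex  "that"
[1,2] N  lex  "quickly"
[0,2] PP  >  k=1
[2,3] N\PP  lex  "this"
[3,4] PP\N  lex  "every"
[2,4] PP\PP  <B  k=3
[4,5] PP/NP  lex  "sent"
[5,6] (S\PP)\(PP/NP)  lex  "which"
[4,6] S\PP  <  k=5
[2,6] S\PP  <B  k=4
[0,6] S  <  k=2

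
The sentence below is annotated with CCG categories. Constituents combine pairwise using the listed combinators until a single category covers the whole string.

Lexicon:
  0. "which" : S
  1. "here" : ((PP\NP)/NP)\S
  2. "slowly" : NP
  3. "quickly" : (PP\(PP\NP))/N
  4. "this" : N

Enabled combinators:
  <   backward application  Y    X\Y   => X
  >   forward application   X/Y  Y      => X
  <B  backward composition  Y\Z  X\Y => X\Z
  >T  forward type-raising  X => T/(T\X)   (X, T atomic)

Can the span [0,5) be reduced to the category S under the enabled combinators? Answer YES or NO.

NO

S ((PP\NP)/NP)\S NP (PP\(PP\NP))/N N
CKY chart[0,5] = {N/(N\PP), NP/(NP\PP), PP, PP/(PP\PP), S/(S\PP)}; S ∉ chart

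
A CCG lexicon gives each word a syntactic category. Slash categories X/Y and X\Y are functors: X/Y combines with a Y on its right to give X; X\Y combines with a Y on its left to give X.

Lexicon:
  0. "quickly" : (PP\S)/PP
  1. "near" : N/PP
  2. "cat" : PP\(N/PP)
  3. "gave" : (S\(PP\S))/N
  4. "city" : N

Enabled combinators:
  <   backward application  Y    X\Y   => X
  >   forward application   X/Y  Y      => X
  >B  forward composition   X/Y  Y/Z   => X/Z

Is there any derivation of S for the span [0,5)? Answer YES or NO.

[0,5] S   <
  [0,3] PP\S   >
    [0,1] "quickly" : (PP\S)/PP
    [1,3] PP   <
      [1,2] "near" : N/PP
      [2,3] "cat" : PP\(N/PP)
  [3,5] S\(PP\S)   >
    [3,4] "gave" : (S\(PP\S))/N
    [4,5] "city" : N

YES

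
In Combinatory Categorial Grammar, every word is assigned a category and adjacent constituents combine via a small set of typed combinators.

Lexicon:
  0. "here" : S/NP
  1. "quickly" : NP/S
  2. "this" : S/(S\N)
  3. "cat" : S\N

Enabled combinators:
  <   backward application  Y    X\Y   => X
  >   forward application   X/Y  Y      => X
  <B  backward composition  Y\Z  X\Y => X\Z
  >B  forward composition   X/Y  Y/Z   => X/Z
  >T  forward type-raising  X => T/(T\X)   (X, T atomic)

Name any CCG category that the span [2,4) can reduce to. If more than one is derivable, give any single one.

S

[0,4] S   >
  [0,1] "here" : S/NP
  [1,4] NP   >
    [1,2] "quickly" : NP/S
    [2,4] S   >
      [2,3] "this" : S/(S\N)
      [3,4] "cat" : S\N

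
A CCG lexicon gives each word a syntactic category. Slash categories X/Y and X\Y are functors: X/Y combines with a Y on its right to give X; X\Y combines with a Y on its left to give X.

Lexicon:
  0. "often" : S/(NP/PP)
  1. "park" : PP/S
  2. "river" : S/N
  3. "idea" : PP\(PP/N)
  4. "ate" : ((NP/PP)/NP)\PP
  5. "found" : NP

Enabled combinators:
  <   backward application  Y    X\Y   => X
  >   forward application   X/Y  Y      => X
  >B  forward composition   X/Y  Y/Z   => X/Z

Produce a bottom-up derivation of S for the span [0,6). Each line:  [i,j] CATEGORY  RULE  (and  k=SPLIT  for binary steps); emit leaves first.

[0,1] S/(NP/PP)  lex  "often"
[1,2] PP/S  lex  "park"
[2,3] S/N  lex  "river"
[1,3] PP/N  >B  k=2
[3,4] PP\(PP/N)  lex  "idea"
[1,4] PP  <  k=3
[4,5] ((NP/PP)/NP)\PP  lex  "ate"
[1,5] (NP/PP)/NP  <  k=4
[0,5] S/NP  >B  k=1
[5,6] NP  lex  "found"
[0,6] S  >  k=5

[0,6] S   >
  [0,5] S/NP   >B
    [0,1] "often" : S/(NP/PP)
    [1,5] (NP/PP)/NP   <
      [1,4] PP   <
        [1,3] PP/N   >B
          [1,2] "park" : PP/S
          [2,3] "river" : S/N
        [3,4] "idea" : PP\(PP/N)
      [4,5] "ate" : ((NP/PP)/NP)\PP
  [5,6] "found" : NP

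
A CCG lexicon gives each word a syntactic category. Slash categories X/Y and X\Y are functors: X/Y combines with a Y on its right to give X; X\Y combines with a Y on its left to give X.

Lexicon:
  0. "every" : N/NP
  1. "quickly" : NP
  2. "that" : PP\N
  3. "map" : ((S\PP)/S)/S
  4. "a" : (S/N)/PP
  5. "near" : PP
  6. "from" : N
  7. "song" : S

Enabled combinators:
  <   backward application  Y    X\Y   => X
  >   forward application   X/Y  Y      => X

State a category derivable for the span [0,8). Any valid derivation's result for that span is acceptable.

[0,8] S   <
  [0,3] PP   <
    [0,2] N   >
      [0,1] "every" : N/NP
      [1,2] "quickly" : NP
    [2,3] "that" : PP\N
  [3,8] S\PP   >
    [3,7] (S\PP)/S   >
      [3,4] "map" : ((S\PP)/S)/S
      [4,7] S   >
        [4,6] S/N   >
          [4,5] "a" : (S/N)/PP
          [5,6] "near" : PP
        [6,7] "from" : N
    [7,8] "song" : S

S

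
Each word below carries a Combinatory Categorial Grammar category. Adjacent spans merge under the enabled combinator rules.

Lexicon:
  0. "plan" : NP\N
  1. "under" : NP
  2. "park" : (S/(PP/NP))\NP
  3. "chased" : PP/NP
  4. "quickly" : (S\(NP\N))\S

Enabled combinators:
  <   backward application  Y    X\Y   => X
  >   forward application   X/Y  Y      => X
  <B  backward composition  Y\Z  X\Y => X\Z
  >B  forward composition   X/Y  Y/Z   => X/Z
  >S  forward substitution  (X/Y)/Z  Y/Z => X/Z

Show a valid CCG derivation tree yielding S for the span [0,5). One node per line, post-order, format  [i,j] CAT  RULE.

[0,1] NP\N  lex  "plan"
[1,2] NP  lex  "under"
[2,3] (S/(PP/NP))\NP  lex  "park"
[1,3] S/(PP/NP)  <  k=2
[3,4] PP/NP  lex  "chased"
[1,4] S  >  k=3
[4,5] (S\(NP\N))\S  lex  "quickly"
[1,5] S\(NP\N)  <  k=4
[0,5] S  <  k=1

[0,5] S   <
  [0,1] "plan" : NP\N
  [1,5] S\(NP\N)   <
    [1,4] S   >
      [1,3] S/(PP/NP)   <
        [1,2] "under" : NP
        [2,3] "park" : (S/(PP/NP))\NP
      [3,4] "chased" : PP/NP
    [4,5] "quickly" : (S\(NP\N))\S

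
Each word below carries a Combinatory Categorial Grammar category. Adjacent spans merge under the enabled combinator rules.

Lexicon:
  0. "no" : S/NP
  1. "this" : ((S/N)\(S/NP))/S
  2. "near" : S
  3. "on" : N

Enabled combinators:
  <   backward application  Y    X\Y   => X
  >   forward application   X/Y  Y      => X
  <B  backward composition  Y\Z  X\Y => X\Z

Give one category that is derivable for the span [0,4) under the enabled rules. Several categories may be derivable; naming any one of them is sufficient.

[0,4] S   >
  [0,3] S/N   <
    [0,1] "no" : S/NP
    [1,3] (S/N)\(S/NP)   >
      [1,2] "this" : ((S/N)\(S/NP))/S
      [2,3] "near" : S
  [3,4] "on" : N

S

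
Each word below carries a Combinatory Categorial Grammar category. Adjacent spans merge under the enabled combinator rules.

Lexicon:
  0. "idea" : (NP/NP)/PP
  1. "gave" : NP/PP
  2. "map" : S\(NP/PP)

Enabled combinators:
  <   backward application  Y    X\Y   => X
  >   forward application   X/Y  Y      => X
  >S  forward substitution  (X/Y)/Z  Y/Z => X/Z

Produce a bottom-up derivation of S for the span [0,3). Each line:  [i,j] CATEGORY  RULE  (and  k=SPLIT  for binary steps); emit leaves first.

[0,3] S   <
  [0,2] NP/PP   >S
    [0,1] "idea" : (NP/NP)/PP
    [1,2] "gave" : NP/PP
  [2,3] "map" : S\(NP/PP)

[0,1] (NP/NP)/PP  lex  "idea"
[1,2] NP/PP  lex  "gave"
[0,2] NP/PP  >S  k=1
[2,3] S\(NP/PP)  lex  "map"
[0,3] S  <  k=2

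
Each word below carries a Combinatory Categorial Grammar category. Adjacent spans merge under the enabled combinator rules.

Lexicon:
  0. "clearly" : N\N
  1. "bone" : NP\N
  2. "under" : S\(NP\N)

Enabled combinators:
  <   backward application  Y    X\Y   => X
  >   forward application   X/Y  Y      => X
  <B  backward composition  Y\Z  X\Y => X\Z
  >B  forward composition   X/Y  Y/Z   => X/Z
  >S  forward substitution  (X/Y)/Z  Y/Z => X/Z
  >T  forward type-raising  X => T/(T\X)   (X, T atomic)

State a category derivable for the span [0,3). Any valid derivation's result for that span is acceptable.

S

[0,3] S   <
  [0,2] NP\N   <B
    [0,1] "clearly" : N\N
    [1,2] "bone" : NP\N
  [2,3] "under" : S\(NP\N)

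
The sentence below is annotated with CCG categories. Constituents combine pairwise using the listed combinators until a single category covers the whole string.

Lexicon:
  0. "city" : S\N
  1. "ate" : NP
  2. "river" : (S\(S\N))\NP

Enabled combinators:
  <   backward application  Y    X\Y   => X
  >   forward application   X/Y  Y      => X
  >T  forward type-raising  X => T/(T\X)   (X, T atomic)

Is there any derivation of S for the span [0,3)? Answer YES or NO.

[0,3] S   <
  [0,1] "city" : S\N
  [1,3] S\(S\N)   <
    [1,2] "ate" : NP
    [2,3] "river" : (S\(S\N))\NP

YES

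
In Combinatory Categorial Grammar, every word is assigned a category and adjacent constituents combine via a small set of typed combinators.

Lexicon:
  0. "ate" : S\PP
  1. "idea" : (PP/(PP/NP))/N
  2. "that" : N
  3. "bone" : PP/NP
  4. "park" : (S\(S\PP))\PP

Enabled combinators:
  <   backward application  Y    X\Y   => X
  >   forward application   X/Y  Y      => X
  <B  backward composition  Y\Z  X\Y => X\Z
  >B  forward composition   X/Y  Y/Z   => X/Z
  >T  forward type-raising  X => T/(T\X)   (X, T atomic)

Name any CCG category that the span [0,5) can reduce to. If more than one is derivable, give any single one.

S

[0,5] S   <
  [0,1] "ate" : S\PP
  [1,5] S\(S\PP)   <
    [1,4] PP   >
      [1,3] PP/(PP/NP)   >
        [1,2] "idea" : (PP/(PP/NP))/N
        [2,3] "that" : N
      [3,4] "bone" : PP/NP
    [4,5] "park" : (S\(S\PP))\PP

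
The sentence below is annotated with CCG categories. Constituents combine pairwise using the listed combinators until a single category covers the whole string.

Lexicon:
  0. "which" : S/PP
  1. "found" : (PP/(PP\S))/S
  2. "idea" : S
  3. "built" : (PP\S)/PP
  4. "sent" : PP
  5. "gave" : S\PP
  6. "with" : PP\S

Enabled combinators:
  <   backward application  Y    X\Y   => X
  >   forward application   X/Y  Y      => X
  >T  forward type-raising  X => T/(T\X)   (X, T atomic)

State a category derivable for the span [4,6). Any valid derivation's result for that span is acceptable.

S

[0,7] S   >
  [0,1] "which" : S/PP
  [1,7] PP   >
    [1,3] PP/(PP\S)   >
      [1,2] "found" : (PP/(PP\S))/S
      [2,3] "idea" : S
    [3,7] PP\S   >
      [3,4] "built" : (PP\S)/PP
      [4,7] PP   <
        [4,6] S   <
          [4,5] "sent" : PP
          [5,6] "gave" : S\PP
        [6,7] "with" : PP\S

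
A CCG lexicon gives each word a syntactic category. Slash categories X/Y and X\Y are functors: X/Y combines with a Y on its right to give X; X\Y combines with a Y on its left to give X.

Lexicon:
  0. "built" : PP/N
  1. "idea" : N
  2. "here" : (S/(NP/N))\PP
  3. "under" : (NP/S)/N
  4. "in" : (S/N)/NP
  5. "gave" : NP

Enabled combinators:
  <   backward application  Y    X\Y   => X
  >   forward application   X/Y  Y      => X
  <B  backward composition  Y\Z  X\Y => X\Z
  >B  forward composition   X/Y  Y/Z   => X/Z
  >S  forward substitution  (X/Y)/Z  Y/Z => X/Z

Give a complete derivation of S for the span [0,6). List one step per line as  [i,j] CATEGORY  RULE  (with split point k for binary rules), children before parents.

[0,6] S   >
  [0,3] S/(NP/N)   <
    [0,2] PP   >
      [0,1] "built" : PP/N
      [1,2] "idea" : N
    [2,3] "here" : (S/(NP/N))\PP
  [3,6] NP/N   >S
    [3,4] "under" : (NP/S)/N
    [4,6] S/N   >
      [4,5] "in" : (S/N)/NP
      [5,6] "gave" : NP

[0,1] PP/N  lex  "built"
[1,2] N  lex  "idea"
[0,2] PP  >  k=1
[2,3] (S/(NP/N))\PP  lex  "here"
[0,3] S/(NP/N)  <  k=2
[3,4] (NP/S)/N  lex  "under"
[4,5] (S/N)/NP  lex  "in"
[5,6] NP  lex  "gave"
[4,6] S/N  >  k=5
[3,6] NP/N  >S  k=4
[0,6] S  >  k=3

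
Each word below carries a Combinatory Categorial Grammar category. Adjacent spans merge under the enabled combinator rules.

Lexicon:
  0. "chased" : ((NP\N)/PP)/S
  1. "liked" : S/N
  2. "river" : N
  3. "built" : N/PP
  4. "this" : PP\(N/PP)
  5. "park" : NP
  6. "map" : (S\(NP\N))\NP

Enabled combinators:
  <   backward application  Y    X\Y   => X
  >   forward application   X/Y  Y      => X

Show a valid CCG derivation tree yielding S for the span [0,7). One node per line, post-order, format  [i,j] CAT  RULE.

[0,7] S   <
  [0,5] NP\N   >
    [0,3] (NP\N)/PP   >
      [0,1] "chased" : ((NP\N)/PP)/S
      [1,3] S   >
        [1,2] "liked" : S/N
        [2,3] "river" : N
    [3,5] PP   <
      [3,4] "built" : N/PP
      [4,5] "this" : PP\(N/PP)
  [5,7] S\(NP\N)   <
    [5,6] "park" : NP
    [6,7] "map" : (S\(NP\N))\NP

[0,1] ((NP\N)/PP)/S  lex  "chased"
[1,2] S/N  lex  "liked"
[2,3] N  lex  "river"
[1,3] S  >  k=2
[0,3] (NP\N)/PP  >  k=1
[3,4] N/PP  lex  "built"
[4,5] PP\(N/PP)  lex  "this"
[3,5] PP  <  k=4
[0,5] NP\N  >  k=3
[5,6] NP  lex  "park"
[6,7] (S\(NP\N))\NP  lex  "map"
[5,7] S\(NP\N)  <  k=6
[0,7] S  <  k=5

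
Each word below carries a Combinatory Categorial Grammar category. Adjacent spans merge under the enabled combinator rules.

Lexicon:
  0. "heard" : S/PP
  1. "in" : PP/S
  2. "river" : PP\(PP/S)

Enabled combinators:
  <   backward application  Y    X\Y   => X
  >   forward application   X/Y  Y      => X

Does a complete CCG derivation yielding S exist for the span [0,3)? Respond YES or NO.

[0,3] S   >
  [0,1] "heard" : S/PP
  [1,3] PP   <
    [1,2] "in" : PP/S
    [2,3] "river" : PP\(PP/S)

YES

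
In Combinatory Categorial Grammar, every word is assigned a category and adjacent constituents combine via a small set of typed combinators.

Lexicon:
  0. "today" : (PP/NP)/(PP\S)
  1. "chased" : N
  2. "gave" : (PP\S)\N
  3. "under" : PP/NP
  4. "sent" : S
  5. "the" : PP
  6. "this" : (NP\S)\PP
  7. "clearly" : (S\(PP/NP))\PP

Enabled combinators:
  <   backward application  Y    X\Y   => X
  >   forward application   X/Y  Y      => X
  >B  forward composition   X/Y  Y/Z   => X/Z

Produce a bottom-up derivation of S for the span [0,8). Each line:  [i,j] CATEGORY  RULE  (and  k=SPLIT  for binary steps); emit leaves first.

[0,1] (PP/NP)/(PP\S)  lex  "today"
[1,2] N  lex  "chased"
[2,3] (PP\S)\N  lex  "gave"
[1,3] PP\S  <  k=2
[0,3] PP/NP  >  k=1
[3,4] PP/NP  lex  "under"
[4,5] S  lex  "sent"
[5,6] PP  lex  "the"
[6,7] (NP\S)\PP  lex  "this"
[5,7] NP\S  <  k=6
[4,7] NP  <  k=5
[3,7] PP  >  k=4
[7,8] (S\(PP/NP))\PP  lex  "clearly"
[3,8] S\(PP/NP)  <  k=7
[0,8] S  <  k=3

[0,8] S   <
  [0,3] PP/NP   >
    [0,1] "today" : (PP/NP)/(PP\S)
    [1,3] PP\S   <
      [1,2] "chased" : N
      [2,3] "gave" : (PP\S)\N
  [3,8] S\(PP/NP)   <
    [3,7] PP   >
      [3,4] "under" : PP/NP
      [4,7] NP   <
        [4,5] "sent" : S
        [5,7] NP\S   <
          [5,6] "the" : PP
          [6,7] "this" : (NP\S)\PP
    [7,8] "clearly" : (S\(PP/NP))\PP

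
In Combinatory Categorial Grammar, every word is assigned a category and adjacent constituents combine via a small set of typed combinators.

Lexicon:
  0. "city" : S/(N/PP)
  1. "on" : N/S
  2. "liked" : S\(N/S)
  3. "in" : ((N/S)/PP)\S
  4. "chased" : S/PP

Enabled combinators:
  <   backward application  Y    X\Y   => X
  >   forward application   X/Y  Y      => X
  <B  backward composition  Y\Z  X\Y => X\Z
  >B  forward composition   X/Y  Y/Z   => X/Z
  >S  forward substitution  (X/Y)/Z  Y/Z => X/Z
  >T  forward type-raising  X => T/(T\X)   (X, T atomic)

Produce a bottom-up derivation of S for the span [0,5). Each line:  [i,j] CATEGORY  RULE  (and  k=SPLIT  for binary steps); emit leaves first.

[0,1] S/(N/PP)  lex  "city"
[1,2] N/S  lex  "on"
[2,3] S\(N/S)  lex  "liked"
[1,3] S  <  k=2
[3,4] ((N/S)/PP)\S  lex  "in"
[1,4] (N/S)/PP  <  k=3
[4,5] S/PP  lex  "chased"
[1,5] N/PP  >S  k=4
[0,5] S  >  k=1

[0,5] S   >
  [0,1] "city" : S/(N/PP)
  [1,5] N/PP   >S
    [1,4] (N/S)/PP   <
      [1,3] S   <
        [1,2] "on" : N/S
        [2,3] "liked" : S\(N/S)
      [3,4] "in" : ((N/S)/PP)\S
    [4,5] "chased" : S/PP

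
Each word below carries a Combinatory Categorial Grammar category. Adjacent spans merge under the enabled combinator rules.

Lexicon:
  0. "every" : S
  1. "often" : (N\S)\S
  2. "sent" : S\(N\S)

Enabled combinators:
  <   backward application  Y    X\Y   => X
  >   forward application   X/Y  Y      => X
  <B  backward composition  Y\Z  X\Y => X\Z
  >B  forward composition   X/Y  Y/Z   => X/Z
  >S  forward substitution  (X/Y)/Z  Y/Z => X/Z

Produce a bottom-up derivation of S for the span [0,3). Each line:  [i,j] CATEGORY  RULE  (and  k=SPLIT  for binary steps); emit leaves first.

[0,3] S   <
  [0,2] N\S   <
    [0,1] "every" : S
    [1,2] "often" : (N\S)\S
  [2,3] "sent" : S\(N\S)

[0,1] S  lex  "every"
[1,2] (N\S)\S  lex  "often"
[0,2] N\S  <  k=1
[2,3] S\(N\S)  lex  "sent"
[0,3] S  <  k=2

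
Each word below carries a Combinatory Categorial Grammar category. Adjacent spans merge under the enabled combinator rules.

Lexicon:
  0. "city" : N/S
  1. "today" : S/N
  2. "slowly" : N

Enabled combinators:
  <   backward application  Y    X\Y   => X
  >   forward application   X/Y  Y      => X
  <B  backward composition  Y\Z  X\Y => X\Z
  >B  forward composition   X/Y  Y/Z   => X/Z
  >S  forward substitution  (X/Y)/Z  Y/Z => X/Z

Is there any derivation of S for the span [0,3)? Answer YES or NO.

NO

N/S S/N N
CKY chart[0,3] = {N}; S ∉ chart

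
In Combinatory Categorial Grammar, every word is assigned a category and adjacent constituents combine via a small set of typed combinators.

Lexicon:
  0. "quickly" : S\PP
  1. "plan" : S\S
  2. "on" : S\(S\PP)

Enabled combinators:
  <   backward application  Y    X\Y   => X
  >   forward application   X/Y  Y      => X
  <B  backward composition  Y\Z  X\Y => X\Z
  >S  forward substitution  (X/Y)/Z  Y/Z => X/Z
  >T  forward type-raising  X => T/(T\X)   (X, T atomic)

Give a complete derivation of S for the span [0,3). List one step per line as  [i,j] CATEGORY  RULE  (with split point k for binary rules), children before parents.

[0,1] S\PP  lex  "quickly"
[1,2] S\S  lex  "plan"
[0,2] S\PP  <B  k=1
[2,3] S\(S\PP)  lex  "on"
[0,3] S  <  k=2

[0,3] S   <
  [0,2] S\PP   <B
    [0,1] "quickly" : S\PP
    [1,2] "plan" : S\S
  [2,3] "on" : S\(S\PP)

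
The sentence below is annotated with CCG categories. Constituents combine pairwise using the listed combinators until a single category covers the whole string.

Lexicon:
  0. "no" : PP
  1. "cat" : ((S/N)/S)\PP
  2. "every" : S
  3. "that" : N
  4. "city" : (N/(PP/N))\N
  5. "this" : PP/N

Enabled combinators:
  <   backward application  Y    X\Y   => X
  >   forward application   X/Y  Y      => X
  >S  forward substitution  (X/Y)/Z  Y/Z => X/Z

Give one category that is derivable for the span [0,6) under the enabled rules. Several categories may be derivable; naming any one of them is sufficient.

[0,6] S   >
  [0,3] S/N   >
    [0,2] (S/N)/S   <
      [0,1] "no" : PP
      [1,2] "cat" : ((S/N)/S)\PP
    [2,3] "every" : S
  [3,6] N   >
    [3,5] N/(PP/N)   <
      [3,4] "that" : N
      [4,5] "city" : (N/(PP/N))\N
    [5,6] "this" : PP/N

S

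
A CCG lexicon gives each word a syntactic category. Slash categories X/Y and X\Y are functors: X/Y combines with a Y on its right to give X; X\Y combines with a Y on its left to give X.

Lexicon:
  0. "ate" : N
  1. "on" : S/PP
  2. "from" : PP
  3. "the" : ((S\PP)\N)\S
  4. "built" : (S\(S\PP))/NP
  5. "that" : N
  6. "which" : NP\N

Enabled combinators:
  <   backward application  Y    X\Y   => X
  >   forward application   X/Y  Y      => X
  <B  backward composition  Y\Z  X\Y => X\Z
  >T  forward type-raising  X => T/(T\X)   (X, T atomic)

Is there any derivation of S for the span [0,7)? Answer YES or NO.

[0,7] S   <
  [0,4] S\PP   <
    [0,1] "ate" : N
    [1,4] (S\PP)\N   <
      [1,3] S   >
        [1,2] "on" : S/PP
        [2,3] "from" : PP
      [3,4] "the" : ((S\PP)\N)\S
  [4,7] S\(S\PP)   >
    [4,5] "built" : (S\(S\PP))/NP
    [5,7] NP   <
      [5,6] "that" : N
      [6,7] "which" : NP\N

YES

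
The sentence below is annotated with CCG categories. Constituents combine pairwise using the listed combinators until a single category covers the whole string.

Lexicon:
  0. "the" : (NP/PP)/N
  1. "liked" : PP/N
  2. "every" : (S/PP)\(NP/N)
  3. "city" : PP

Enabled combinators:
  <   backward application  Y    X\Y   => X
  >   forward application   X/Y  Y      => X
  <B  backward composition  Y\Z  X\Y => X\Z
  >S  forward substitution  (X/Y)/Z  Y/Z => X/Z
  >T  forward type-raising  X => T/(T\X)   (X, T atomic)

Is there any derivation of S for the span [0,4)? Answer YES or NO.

[0,4] S   >
  [0,3] S/PP   <
    [0,2] NP/N   >S
      [0,1] "the" : (NP/PP)/N
      [1,2] "liked" : PP/N
    [2,3] "every" : (S/PP)\(NP/N)
  [3,4] "city" : PP

YES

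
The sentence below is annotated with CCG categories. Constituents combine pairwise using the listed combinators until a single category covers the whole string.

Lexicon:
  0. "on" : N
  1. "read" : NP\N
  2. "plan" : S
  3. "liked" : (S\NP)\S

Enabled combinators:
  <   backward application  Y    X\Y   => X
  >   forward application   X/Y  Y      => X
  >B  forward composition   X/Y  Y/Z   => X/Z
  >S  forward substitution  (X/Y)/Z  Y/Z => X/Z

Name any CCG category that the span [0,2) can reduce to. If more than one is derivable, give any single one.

NP

[0,4] S   <
  [0,2] NP   <
    [0,1] "on" : N
    [1,2] "read" : NP\N
  [2,4] S\NP   <
    [2,3] "plan" : S
    [3,4] "liked" : (S\NP)\S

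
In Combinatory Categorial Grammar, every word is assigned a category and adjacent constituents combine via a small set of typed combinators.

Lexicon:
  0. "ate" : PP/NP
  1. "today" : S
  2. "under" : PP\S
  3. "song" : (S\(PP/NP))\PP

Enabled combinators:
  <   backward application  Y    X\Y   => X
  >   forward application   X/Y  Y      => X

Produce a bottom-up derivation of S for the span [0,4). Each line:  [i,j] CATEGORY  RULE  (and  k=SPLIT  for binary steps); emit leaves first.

[0,1] PP/NP  lex  "ate"
[1,2] S  lex  "today"
[2,3] PP\S  lex  "under"
[1,3] PP  <  k=2
[3,4] (S\(PP/NP))\PP  lex  "song"
[1,4] S\(PP/NP)  <  k=3
[0,4] S  <  k=1

[0,4] S   <
  [0,1] "ate" : PP/NP
  [1,4] S\(PP/NP)   <
    [1,3] PP   <
      [1,2] "today" : S
      [2,3] "under" : PP\S
    [3,4] "song" : (S\(PP/NP))\PP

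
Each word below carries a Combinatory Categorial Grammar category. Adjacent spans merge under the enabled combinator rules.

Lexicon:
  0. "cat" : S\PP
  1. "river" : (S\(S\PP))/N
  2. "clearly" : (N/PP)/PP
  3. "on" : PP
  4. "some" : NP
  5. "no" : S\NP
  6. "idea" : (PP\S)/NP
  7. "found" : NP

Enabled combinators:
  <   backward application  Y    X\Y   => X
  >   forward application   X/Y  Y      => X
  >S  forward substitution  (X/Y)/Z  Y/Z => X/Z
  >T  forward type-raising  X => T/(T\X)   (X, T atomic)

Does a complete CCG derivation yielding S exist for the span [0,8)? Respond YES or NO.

YES

[0,8] S   <
  [0,1] "cat" : S\PP
  [1,8] S\(S\PP)   >
    [1,2] "river" : (S\(S\PP))/N
    [2,8] N   >
      [2,4] N/PP   >
        [2,3] "clearly" : (N/PP)/PP
        [3,4] "on" : PP
      [4,8] PP   <
        [4,6] S   >
          [4,5] S/(S\NP)   >T
            [4,5] "some" : NP
          [5,6] "no" : S\NP
        [6,8] PP\S   >
          [6,7] "idea" : (PP\S)/NP
          [7,8] "found" : NP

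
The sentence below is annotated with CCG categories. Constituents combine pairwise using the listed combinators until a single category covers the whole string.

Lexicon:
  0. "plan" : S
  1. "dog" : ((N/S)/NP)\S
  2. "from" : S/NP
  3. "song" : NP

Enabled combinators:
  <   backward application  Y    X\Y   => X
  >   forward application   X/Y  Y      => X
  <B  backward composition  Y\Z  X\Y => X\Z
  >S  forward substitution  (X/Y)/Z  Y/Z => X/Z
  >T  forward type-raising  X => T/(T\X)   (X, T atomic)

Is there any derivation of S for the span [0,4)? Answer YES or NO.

NO

S ((N/S)/NP)\S S/NP NP
CKY chart[0,4] = {N, N/(N\N), NP/(NP\N), PP/(PP\N), S/(S\N)}; S ∉ chart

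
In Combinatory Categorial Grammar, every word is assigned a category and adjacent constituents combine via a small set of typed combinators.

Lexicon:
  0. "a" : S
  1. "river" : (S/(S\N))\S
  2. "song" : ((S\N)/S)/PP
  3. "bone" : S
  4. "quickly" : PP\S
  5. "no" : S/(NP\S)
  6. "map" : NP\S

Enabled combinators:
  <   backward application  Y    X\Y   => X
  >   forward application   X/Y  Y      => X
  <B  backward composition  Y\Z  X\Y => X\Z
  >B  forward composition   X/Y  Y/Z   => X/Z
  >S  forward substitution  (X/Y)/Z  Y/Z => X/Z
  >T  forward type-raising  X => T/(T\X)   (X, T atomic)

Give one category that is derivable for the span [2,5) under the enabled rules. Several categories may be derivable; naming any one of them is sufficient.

[0,7] S   >
  [0,2] S/(S\N)   <
    [0,1] "a" : S
    [1,2] "river" : (S/(S\N))\S
  [2,7] S\N   >
    [2,5] (S\N)/S   >
      [2,3] "song" : ((S\N)/S)/PP
      [3,5] PP   <
        [3,4] "bone" : S
        [4,5] "quickly" : PP\S
    [5,7] S   >
      [5,6] "no" : S/(NP\S)
      [6,7] "map" : NP\S

(S\N)/S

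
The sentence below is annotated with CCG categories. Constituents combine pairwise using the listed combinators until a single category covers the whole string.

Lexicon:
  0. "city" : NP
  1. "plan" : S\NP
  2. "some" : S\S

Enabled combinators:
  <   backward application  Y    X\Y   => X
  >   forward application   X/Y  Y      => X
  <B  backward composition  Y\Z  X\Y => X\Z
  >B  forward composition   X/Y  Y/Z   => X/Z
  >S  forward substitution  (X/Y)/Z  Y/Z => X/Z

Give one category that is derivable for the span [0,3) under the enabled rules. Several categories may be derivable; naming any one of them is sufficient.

S

[0,3] S   <
  [0,1] "city" : NP
  [1,3] S\NP   <B
    [1,2] "plan" : S\NP
    [2,3] "some" : S\S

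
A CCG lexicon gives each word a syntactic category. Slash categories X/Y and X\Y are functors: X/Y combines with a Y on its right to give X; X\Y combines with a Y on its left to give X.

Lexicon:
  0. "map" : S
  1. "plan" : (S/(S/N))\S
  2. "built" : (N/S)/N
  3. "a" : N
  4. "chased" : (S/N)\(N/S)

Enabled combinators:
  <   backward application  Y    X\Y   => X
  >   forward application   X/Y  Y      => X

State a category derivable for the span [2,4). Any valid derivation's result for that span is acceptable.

N/S

[0,5] S   >
  [0,2] S/(S/N)   <
    [0,1] "map" : S
    [1,2] "plan" : (S/(S/N))\S
  [2,5] S/N   <
    [2,4] N/S   >
      [2,3] "built" : (N/S)/N
      [3,4] "a" : N
    [4,5] "chased" : (S/N)\(N/S)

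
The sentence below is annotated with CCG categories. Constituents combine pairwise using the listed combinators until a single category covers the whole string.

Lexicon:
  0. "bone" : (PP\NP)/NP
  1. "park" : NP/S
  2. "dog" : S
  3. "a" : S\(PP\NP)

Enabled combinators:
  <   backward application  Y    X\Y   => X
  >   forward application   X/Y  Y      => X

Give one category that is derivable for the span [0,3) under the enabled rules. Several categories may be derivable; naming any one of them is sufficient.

PP\NP

[0,4] S   <
  [0,3] PP\NP   >
    [0,1] "bone" : (PP\NP)/NP
    [1,3] NP   >
      [1,2] "park" : NP/S
      [2,3] "dog" : S
  [3,4] "a" : S\(PP\NP)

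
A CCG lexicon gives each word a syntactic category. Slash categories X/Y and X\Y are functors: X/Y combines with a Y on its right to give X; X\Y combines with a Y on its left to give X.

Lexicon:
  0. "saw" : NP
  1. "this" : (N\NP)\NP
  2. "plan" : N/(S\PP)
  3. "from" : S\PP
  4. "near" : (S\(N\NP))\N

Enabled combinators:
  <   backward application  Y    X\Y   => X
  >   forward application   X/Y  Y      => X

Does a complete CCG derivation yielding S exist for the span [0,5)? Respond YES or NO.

YES

[0,5] S   <
  [0,2] N\NP   <
    [0,1] "saw" : NP
    [1,2] "this" : (N\NP)\NP
  [2,5] S\(N\NP)   <
    [2,4] N   >
      [2,3] "plan" : N/(S\PP)
      [3,4] "from" : S\PP
    [4,5] "near" : (S\(N\NP))\N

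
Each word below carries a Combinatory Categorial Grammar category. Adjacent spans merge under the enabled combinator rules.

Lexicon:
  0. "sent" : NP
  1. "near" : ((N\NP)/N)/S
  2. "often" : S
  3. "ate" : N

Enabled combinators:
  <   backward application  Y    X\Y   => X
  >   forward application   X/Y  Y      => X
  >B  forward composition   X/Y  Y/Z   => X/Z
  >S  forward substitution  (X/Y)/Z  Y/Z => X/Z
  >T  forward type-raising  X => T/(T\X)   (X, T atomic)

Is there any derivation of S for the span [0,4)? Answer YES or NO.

NO

NP ((N\NP)/N)/S S N
CKY chart[0,4] = {N, N/(N\N), NP/(NP\N), PP/(PP\N), S/(S\N)}; S ∉ chart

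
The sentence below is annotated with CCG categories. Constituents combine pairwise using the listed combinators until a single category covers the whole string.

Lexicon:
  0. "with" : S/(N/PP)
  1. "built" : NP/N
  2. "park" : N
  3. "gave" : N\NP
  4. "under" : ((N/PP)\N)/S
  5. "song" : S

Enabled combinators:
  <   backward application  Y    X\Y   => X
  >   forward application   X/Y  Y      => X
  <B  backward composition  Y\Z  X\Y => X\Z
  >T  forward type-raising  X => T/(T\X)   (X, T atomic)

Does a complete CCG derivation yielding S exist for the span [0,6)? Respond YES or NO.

[0,6] S   >
  [0,1] "with" : S/(N/PP)
  [1,6] N/PP   <
    [1,4] N   <
      [1,3] NP   >
        [1,2] "built" : NP/N
        [2,3] "park" : N
      [3,4] "gave" : N\NP
    [4,6] (N/PP)\N   >
      [4,5] "under" : ((N/PP)\N)/S
      [5,6] "song" : S

YES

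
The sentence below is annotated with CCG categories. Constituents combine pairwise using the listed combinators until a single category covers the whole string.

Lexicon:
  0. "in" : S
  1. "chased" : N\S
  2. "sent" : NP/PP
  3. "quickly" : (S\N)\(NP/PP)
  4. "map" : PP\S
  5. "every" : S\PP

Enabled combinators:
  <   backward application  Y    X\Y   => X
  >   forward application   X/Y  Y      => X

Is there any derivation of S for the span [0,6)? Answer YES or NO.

[0,6] S   <
  [0,5] PP   <
    [0,4] S   <
      [0,2] N   <
        [0,1] "in" : S
        [1,2] "chased" : N\S
      [2,4] S\N   <
        [2,3] "sent" : NP/PP
        [3,4] "quickly" : (S\N)\(NP/PP)
    [4,5] "map" : PP\S
  [5,6] "every" : S\PP

YES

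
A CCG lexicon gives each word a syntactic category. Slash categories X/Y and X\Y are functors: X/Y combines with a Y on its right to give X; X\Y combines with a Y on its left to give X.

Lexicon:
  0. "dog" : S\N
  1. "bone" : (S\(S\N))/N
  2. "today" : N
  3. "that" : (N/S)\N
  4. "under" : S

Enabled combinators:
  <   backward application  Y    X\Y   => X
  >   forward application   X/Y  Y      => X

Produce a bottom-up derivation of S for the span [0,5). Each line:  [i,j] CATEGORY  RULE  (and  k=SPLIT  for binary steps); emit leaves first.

[0,1] S\N  lex  "dog"
[1,2] (S\(S\N))/N  lex  "bone"
[2,3] N  lex  "today"
[3,4] (N/S)\N  lex  "that"
[2,4] N/S  <  k=3
[4,5] S  lex  "under"
[2,5] N  >  k=4
[1,5] S\(S\N)  >  k=2
[0,5] S  <  k=1

[0,5] S   <
  [0,1] "dog" : S\N
  [1,5] S\(S\N)   >
    [1,2] "bone" : (S\(S\N))/N
    [2,5] N   >
      [2,4] N/S   <
        [2,3] "today" : N
        [3,4] "that" : (N/S)\N
      [4,5] "under" : S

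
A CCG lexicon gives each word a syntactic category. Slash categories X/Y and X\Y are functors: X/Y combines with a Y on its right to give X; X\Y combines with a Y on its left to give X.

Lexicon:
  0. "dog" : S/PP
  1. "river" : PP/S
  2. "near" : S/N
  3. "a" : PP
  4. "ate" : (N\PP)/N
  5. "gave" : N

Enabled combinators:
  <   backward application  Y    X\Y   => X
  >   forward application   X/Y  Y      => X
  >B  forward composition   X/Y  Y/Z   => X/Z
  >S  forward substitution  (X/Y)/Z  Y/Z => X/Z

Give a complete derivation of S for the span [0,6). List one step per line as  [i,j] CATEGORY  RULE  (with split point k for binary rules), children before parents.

[0,1] S/PP  lex  "dog"
[1,2] PP/S  lex  "river"
[2,3] S/N  lex  "near"
[1,3] PP/N  >B  k=2
[3,4] PP  lex  "a"
[4,5] (N\PP)/N  lex  "ate"
[5,6] N  lex  "gave"
[4,6] N\PP  >  k=5
[3,6] N  <  k=4
[1,6] PP  >  k=3
[0,6] S  >  k=1

[0,6] S   >
  [0,1] "dog" : S/PP
  [1,6] PP   >
    [1,3] PP/N   >B
      [1,2] "river" : PP/S
      [2,3] "near" : S/N
    [3,6] N   <
      [3,4] "a" : PP
      [4,6] N\PP   >
        [4,5] "ate" : (N\PP)/N
        [5,6] "gave" : N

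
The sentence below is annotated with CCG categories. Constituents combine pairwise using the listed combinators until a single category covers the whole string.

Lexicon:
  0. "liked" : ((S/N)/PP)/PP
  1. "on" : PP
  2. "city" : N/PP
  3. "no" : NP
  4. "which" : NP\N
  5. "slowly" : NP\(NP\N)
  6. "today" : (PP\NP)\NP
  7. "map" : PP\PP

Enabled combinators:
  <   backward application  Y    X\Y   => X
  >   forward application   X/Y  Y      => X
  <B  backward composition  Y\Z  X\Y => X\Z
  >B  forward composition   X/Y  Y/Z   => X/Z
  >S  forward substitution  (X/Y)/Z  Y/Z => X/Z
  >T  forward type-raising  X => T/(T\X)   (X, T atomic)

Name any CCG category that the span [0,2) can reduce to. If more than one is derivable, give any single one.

[0,8] S   >
  [0,3] S/PP   >S
    [0,2] (S/N)/PP   >
      [0,1] "liked" : ((S/N)/PP)/PP
      [1,2] "on" : PP
    [2,3] "city" : N/PP
  [3,8] PP   <
    [3,4] "no" : NP
    [4,8] PP\NP   <B
      [4,7] PP\NP   <
        [4,6] NP   <
          [4,5] "which" : NP\N
          [5,6] "slowly" : NP\(NP\N)
        [6,7] "today" : (PP\NP)\NP
      [7,8] "map" : PP\PP

(S/N)/PP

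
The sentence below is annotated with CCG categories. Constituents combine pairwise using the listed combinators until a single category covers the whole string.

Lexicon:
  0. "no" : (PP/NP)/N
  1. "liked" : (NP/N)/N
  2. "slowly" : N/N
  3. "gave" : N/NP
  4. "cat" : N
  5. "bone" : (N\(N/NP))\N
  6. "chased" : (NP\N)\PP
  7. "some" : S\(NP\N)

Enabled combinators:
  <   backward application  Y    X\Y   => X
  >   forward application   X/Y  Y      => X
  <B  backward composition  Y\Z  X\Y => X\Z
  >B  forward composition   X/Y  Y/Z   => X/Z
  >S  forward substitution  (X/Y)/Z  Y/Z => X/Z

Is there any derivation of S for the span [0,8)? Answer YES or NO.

[0,8] S   <
  [0,6] PP   >
    [0,3] PP/N   >S
      [0,1] "no" : (PP/NP)/N
      [1,3] NP/N   >S
        [1,2] "liked" : (NP/N)/N
        [2,3] "slowly" : N/N
    [3,6] N   <
      [3,4] "gave" : N/NP
      [4,6] N\(N/NP)   <
        [4,5] "cat" : N
        [5,6] "bone" : (N\(N/NP))\N
  [6,8] S\PP   <B
    [6,7] "chased" : (NP\N)\PP
    [7,8] "some" : S\(NP\N)

YES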